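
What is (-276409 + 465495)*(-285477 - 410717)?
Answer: -131640538684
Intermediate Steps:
(-276409 + 465495)*(-285477 - 410717) = 189086*(-696194) = -131640538684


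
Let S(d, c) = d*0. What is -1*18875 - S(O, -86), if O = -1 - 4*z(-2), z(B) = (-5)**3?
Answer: -18875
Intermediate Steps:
z(B) = -125
O = 499 (O = -1 - 4*(-125) = -1 + 500 = 499)
S(d, c) = 0
-1*18875 - S(O, -86) = -1*18875 - 1*0 = -18875 + 0 = -18875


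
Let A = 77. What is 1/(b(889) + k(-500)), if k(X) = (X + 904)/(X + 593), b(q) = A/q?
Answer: 11811/52331 ≈ 0.22570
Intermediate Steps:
b(q) = 77/q
k(X) = (904 + X)/(593 + X)
1/(b(889) + k(-500)) = 1/(77/889 + (904 - 500)/(593 - 500)) = 1/(77*(1/889) + 404/93) = 1/(11/127 + (1/93)*404) = 1/(11/127 + 404/93) = 1/(52331/11811) = 11811/52331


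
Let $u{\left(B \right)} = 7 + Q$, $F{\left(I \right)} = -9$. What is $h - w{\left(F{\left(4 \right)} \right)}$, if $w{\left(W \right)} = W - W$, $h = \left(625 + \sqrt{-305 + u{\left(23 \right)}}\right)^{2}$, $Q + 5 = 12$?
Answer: $\left(625 + i \sqrt{291}\right)^{2} \approx 3.9033 \cdot 10^{5} + 21323.0 i$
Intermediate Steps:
$Q = 7$ ($Q = -5 + 12 = 7$)
$u{\left(B \right)} = 14$ ($u{\left(B \right)} = 7 + 7 = 14$)
$h = \left(625 + i \sqrt{291}\right)^{2}$ ($h = \left(625 + \sqrt{-305 + 14}\right)^{2} = \left(625 + \sqrt{-291}\right)^{2} = \left(625 + i \sqrt{291}\right)^{2} \approx 3.9033 \cdot 10^{5} + 21323.0 i$)
$w{\left(W \right)} = 0$
$h - w{\left(F{\left(4 \right)} \right)} = \left(625 + i \sqrt{291}\right)^{2} - 0 = \left(625 + i \sqrt{291}\right)^{2} + 0 = \left(625 + i \sqrt{291}\right)^{2}$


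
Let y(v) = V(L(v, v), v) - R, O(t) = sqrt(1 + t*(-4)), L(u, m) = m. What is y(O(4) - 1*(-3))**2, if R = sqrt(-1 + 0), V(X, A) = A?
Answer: (3 - I + I*sqrt(15))**2 ≈ 0.74597 + 17.238*I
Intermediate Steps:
O(t) = sqrt(1 - 4*t)
R = I (R = sqrt(-1) = I ≈ 1.0*I)
y(v) = v - I
y(O(4) - 1*(-3))**2 = ((sqrt(1 - 4*4) - 1*(-3)) - I)**2 = ((sqrt(1 - 16) + 3) - I)**2 = ((sqrt(-15) + 3) - I)**2 = ((I*sqrt(15) + 3) - I)**2 = ((3 + I*sqrt(15)) - I)**2 = (3 - I + I*sqrt(15))**2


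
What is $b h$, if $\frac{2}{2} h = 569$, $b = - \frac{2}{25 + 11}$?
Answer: $- \frac{569}{18} \approx -31.611$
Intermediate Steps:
$b = - \frac{1}{18}$ ($b = - \frac{2}{36} = \left(-2\right) \frac{1}{36} = - \frac{1}{18} \approx -0.055556$)
$h = 569$
$b h = \left(- \frac{1}{18}\right) 569 = - \frac{569}{18}$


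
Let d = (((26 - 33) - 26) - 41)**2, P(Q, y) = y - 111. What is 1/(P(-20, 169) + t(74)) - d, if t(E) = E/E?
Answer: -323083/59 ≈ -5476.0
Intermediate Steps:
P(Q, y) = -111 + y
t(E) = 1
d = 5476 (d = ((-7 - 26) - 41)**2 = (-33 - 41)**2 = (-74)**2 = 5476)
1/(P(-20, 169) + t(74)) - d = 1/((-111 + 169) + 1) - 1*5476 = 1/(58 + 1) - 5476 = 1/59 - 5476 = -323083/59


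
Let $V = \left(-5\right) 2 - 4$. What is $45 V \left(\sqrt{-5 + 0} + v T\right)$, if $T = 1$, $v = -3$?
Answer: $1890 - 630 i \sqrt{5} \approx 1890.0 - 1408.7 i$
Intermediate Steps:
$V = -14$ ($V = -10 - 4 = -14$)
$45 V \left(\sqrt{-5 + 0} + v T\right) = 45 \left(-14\right) \left(\sqrt{-5 + 0} - 3\right) = - 630 \left(\sqrt{-5} - 3\right) = - 630 \left(i \sqrt{5} - 3\right) = - 630 \left(-3 + i \sqrt{5}\right) = 1890 - 630 i \sqrt{5}$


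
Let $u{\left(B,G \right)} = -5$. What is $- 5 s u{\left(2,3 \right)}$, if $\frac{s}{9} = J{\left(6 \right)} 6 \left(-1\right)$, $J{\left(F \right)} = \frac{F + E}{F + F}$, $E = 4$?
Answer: $-1125$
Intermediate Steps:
$J{\left(F \right)} = \frac{4 + F}{2 F}$ ($J{\left(F \right)} = \frac{F + 4}{F + F} = \frac{4 + F}{2 F}$)
$s = -45$ ($s = 9 \frac{4 + 6}{2 \cdot 6} \cdot 6 \left(-1\right) = 9 \cdot \frac{1}{2} \cdot \frac{1}{6} \cdot 10 \cdot 6 \left(-1\right) = 9 \cdot \frac{5}{6} \cdot 6 \left(-1\right) = 9 \cdot 5 \left(-1\right) = 9 \left(-5\right) = -45$)
$- 5 s u{\left(2,3 \right)} = \left(-5\right) \left(-45\right) \left(-5\right) = 225 \left(-5\right) = -1125$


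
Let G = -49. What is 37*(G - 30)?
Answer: -2923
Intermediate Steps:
37*(G - 30) = 37*(-49 - 30) = 37*(-79) = -2923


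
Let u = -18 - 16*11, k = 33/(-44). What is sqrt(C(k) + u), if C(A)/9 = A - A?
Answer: I*sqrt(194) ≈ 13.928*I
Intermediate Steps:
k = -3/4 (k = 33*(-1/44) = -3/4 ≈ -0.75000)
C(A) = 0 (C(A) = 9*(A - A) = 9*0 = 0)
u = -194 (u = -18 - 176 = -194)
sqrt(C(k) + u) = sqrt(0 - 194) = sqrt(-194) = I*sqrt(194)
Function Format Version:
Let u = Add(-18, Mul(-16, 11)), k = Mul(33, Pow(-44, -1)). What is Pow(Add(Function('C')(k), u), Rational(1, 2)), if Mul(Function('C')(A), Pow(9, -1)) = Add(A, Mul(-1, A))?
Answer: Mul(I, Pow(194, Rational(1, 2))) ≈ Mul(13.928, I)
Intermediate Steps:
k = Rational(-3, 4) (k = Mul(33, Rational(-1, 44)) = Rational(-3, 4) ≈ -0.75000)
Function('C')(A) = 0 (Function('C')(A) = Mul(9, Add(A, Mul(-1, A))) = Mul(9, 0) = 0)
u = -194 (u = Add(-18, -176) = -194)
Pow(Add(Function('C')(k), u), Rational(1, 2)) = Pow(Add(0, -194), Rational(1, 2)) = Pow(-194, Rational(1, 2)) = Mul(I, Pow(194, Rational(1, 2)))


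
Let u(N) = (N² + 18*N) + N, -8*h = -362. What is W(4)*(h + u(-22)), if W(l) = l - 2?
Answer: 445/2 ≈ 222.50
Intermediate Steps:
h = 181/4 (h = -⅛*(-362) = 181/4 ≈ 45.250)
u(N) = N² + 19*N
W(l) = -2 + l
W(4)*(h + u(-22)) = (-2 + 4)*(181/4 - 22*(19 - 22)) = 2*(181/4 - 22*(-3)) = 2*(181/4 + 66) = 2*(445/4) = 445/2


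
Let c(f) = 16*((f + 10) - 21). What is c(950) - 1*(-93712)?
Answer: 108736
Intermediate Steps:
c(f) = -176 + 16*f (c(f) = 16*((10 + f) - 21) = 16*(-11 + f) = -176 + 16*f)
c(950) - 1*(-93712) = (-176 + 16*950) - 1*(-93712) = (-176 + 15200) + 93712 = 15024 + 93712 = 108736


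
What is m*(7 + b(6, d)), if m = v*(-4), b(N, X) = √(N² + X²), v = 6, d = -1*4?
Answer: -168 - 48*√13 ≈ -341.07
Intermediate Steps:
d = -4
m = -24 (m = 6*(-4) = -24)
m*(7 + b(6, d)) = -24*(7 + √(6² + (-4)²)) = -24*(7 + √(36 + 16)) = -24*(7 + √52) = -24*(7 + 2*√13) = -168 - 48*√13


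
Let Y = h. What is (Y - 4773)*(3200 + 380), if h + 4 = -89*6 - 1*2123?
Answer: -26613720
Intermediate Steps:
h = -2661 (h = -4 + (-89*6 - 1*2123) = -4 + (-534 - 2123) = -4 - 2657 = -2661)
Y = -2661
(Y - 4773)*(3200 + 380) = (-2661 - 4773)*(3200 + 380) = -7434*3580 = -26613720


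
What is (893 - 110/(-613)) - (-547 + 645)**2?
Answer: -5339733/613 ≈ -8710.8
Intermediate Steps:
(893 - 110/(-613)) - (-547 + 645)**2 = (893 - 110*(-1/613)) - 1*98**2 = (893 + 110/613) - 1*9604 = 547519/613 - 9604 = -5339733/613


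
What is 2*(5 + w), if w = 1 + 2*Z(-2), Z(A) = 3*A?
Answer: -12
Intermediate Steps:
w = -11 (w = 1 + 2*(3*(-2)) = 1 + 2*(-6) = 1 - 12 = -11)
2*(5 + w) = 2*(5 - 11) = 2*(-6) = -12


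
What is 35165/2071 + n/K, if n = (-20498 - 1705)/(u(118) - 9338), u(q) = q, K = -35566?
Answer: 11531208773387/679119254920 ≈ 16.980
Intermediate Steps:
n = 22203/9220 (n = (-20498 - 1705)/(118 - 9338) = -22203/(-9220) = -22203*(-1/9220) = 22203/9220 ≈ 2.4081)
35165/2071 + n/K = 35165/2071 + (22203/9220)/(-35566) = 35165*(1/2071) + (22203/9220)*(-1/35566) = 35165/2071 - 22203/327918520 = 11531208773387/679119254920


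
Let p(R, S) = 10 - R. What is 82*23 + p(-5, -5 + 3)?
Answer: 1901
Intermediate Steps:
82*23 + p(-5, -5 + 3) = 82*23 + (10 - 1*(-5)) = 1886 + (10 + 5) = 1886 + 15 = 1901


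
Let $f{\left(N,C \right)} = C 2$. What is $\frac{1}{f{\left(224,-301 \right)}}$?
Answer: $- \frac{1}{602} \approx -0.0016611$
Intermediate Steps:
$f{\left(N,C \right)} = 2 C$
$\frac{1}{f{\left(224,-301 \right)}} = \frac{1}{2 \left(-301\right)} = \frac{1}{-602} = - \frac{1}{602}$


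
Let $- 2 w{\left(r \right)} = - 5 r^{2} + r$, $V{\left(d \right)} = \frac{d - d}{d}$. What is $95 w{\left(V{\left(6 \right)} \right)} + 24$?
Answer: $24$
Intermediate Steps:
$V{\left(d \right)} = 0$ ($V{\left(d \right)} = \frac{0}{d} = 0$)
$w{\left(r \right)} = - \frac{r}{2} + \frac{5 r^{2}}{2}$ ($w{\left(r \right)} = - \frac{- 5 r^{2} + r}{2} = - \frac{r - 5 r^{2}}{2} = - \frac{r}{2} + \frac{5 r^{2}}{2}$)
$95 w{\left(V{\left(6 \right)} \right)} + 24 = 95 \cdot \frac{1}{2} \cdot 0 \left(-1 + 5 \cdot 0\right) + 24 = 95 \cdot \frac{1}{2} \cdot 0 \left(-1 + 0\right) + 24 = 95 \cdot \frac{1}{2} \cdot 0 \left(-1\right) + 24 = 95 \cdot 0 + 24 = 0 + 24 = 24$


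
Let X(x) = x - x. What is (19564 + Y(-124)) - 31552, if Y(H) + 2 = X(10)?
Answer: -11990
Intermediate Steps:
X(x) = 0
Y(H) = -2 (Y(H) = -2 + 0 = -2)
(19564 + Y(-124)) - 31552 = (19564 - 2) - 31552 = 19562 - 31552 = -11990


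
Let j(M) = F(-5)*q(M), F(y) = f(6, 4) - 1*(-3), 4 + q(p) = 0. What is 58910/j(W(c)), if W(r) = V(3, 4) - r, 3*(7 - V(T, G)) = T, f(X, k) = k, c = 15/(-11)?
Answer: -29455/14 ≈ -2103.9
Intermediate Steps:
c = -15/11 (c = 15*(-1/11) = -15/11 ≈ -1.3636)
V(T, G) = 7 - T/3
q(p) = -4 (q(p) = -4 + 0 = -4)
W(r) = 6 - r (W(r) = (7 - 1/3*3) - r = (7 - 1) - r = 6 - r)
F(y) = 7 (F(y) = 4 - 1*(-3) = 4 + 3 = 7)
j(M) = -28 (j(M) = 7*(-4) = -28)
58910/j(W(c)) = 58910/(-28) = 58910*(-1/28) = -29455/14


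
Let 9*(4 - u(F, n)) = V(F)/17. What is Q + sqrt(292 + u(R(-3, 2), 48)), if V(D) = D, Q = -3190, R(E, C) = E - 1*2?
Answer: -3190 + sqrt(769981)/51 ≈ -3172.8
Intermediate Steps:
R(E, C) = -2 + E (R(E, C) = E - 2 = -2 + E)
u(F, n) = 4 - F/153 (u(F, n) = 4 - F/(9*17) = 4 - F/153)
Q + sqrt(292 + u(R(-3, 2), 48)) = -3190 + sqrt(292 + (4 - (-2 - 3)/153)) = -3190 + sqrt(292 + (4 - 1/153*(-5))) = -3190 + sqrt(292 + (4 + 5/153)) = -3190 + sqrt(292 + 617/153) = -3190 + sqrt(45293/153) = -3190 + sqrt(769981)/51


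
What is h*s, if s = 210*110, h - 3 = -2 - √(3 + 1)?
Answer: -23100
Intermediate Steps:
h = -1 (h = 3 + (-2 - √(3 + 1)) = 3 + (-2 - √4) = 3 + (-2 - 1*2) = 3 + (-2 - 2) = 3 - 4 = -1)
s = 23100
h*s = -1*23100 = -23100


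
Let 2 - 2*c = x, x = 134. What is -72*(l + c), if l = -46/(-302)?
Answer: 715896/151 ≈ 4741.0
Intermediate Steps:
l = 23/151 (l = -46*(-1/302) = 23/151 ≈ 0.15232)
c = -66 (c = 1 - 1/2*134 = 1 - 67 = -66)
-72*(l + c) = -72*(23/151 - 66) = -72*(-9943/151) = 715896/151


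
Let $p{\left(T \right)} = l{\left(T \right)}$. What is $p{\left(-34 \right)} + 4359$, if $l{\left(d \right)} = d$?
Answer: $4325$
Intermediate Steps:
$p{\left(T \right)} = T$
$p{\left(-34 \right)} + 4359 = -34 + 4359 = 4325$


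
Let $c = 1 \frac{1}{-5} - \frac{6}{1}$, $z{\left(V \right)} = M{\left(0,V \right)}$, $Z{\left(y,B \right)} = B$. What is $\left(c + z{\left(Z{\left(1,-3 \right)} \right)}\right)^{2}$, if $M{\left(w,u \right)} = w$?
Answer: $\frac{961}{25} \approx 38.44$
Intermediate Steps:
$z{\left(V \right)} = 0$
$c = - \frac{31}{5}$ ($c = 1 \left(- \frac{1}{5}\right) - 6 = - \frac{1}{5} - 6 = - \frac{31}{5} \approx -6.2$)
$\left(c + z{\left(Z{\left(1,-3 \right)} \right)}\right)^{2} = \left(- \frac{31}{5} + 0\right)^{2} = \left(- \frac{31}{5}\right)^{2} = \frac{961}{25}$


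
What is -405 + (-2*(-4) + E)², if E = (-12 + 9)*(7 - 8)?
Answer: -284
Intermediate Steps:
E = 3 (E = -3*(-1) = 3)
-405 + (-2*(-4) + E)² = -405 + (-2*(-4) + 3)² = -405 + (8 + 3)² = -405 + 11² = -405 + 121 = -284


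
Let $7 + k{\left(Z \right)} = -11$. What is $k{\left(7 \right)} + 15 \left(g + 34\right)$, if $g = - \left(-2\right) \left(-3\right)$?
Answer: $402$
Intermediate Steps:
$k{\left(Z \right)} = -18$ ($k{\left(Z \right)} = -7 - 11 = -18$)
$g = -6$ ($g = \left(-1\right) 6 = -6$)
$k{\left(7 \right)} + 15 \left(g + 34\right) = -18 + 15 \left(-6 + 34\right) = -18 + 15 \cdot 28 = -18 + 420 = 402$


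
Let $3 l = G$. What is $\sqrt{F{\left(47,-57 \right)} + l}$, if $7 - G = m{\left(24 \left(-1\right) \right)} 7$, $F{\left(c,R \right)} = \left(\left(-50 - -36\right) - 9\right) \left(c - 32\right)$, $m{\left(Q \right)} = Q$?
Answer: $\frac{2 i \sqrt{645}}{3} \approx 16.931 i$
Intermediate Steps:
$F{\left(c,R \right)} = 736 - 23 c$ ($F{\left(c,R \right)} = \left(\left(-50 + 36\right) - 9\right) \left(-32 + c\right) = \left(-14 - 9\right) \left(-32 + c\right) = - 23 \left(-32 + c\right) = 736 - 23 c$)
$G = 175$ ($G = 7 - 24 \left(-1\right) 7 = 7 - \left(-24\right) 7 = 7 - -168 = 7 + 168 = 175$)
$l = \frac{175}{3}$ ($l = \frac{1}{3} \cdot 175 = \frac{175}{3} \approx 58.333$)
$\sqrt{F{\left(47,-57 \right)} + l} = \sqrt{\left(736 - 1081\right) + \frac{175}{3}} = \sqrt{-345 + \frac{175}{3}} = \sqrt{- \frac{860}{3}} = \frac{2 i \sqrt{645}}{3}$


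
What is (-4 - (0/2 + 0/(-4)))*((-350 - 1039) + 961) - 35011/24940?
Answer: 42662269/24940 ≈ 1710.6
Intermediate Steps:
(-4 - (0/2 + 0/(-4)))*((-350 - 1039) + 961) - 35011/24940 = (-4 - (0*(½) + 0*(-¼)))*(-1389 + 961) - 35011*1/24940 = (-4 - (0 + 0))*(-428) - 35011/24940 = (-4 - 1*0)*(-428) - 35011/24940 = (-4 + 0)*(-428) - 35011/24940 = -4*(-428) - 35011/24940 = 1712 - 35011/24940 = 42662269/24940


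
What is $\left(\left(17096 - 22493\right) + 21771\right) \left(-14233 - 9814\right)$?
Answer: $-393745578$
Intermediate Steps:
$\left(\left(17096 - 22493\right) + 21771\right) \left(-14233 - 9814\right) = \left(\left(17096 - 22493\right) + 21771\right) \left(-24047\right) = \left(-5397 + 21771\right) \left(-24047\right) = 16374 \left(-24047\right) = -393745578$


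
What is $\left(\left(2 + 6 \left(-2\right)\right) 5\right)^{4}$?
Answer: $6250000$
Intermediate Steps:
$\left(\left(2 + 6 \left(-2\right)\right) 5\right)^{4} = \left(\left(2 - 12\right) 5\right)^{4} = \left(\left(-10\right) 5\right)^{4} = \left(-50\right)^{4} = 6250000$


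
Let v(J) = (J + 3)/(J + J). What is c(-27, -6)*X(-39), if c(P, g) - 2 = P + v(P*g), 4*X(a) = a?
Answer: 34385/144 ≈ 238.78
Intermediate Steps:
X(a) = a/4
v(J) = (3 + J)/(2*J) (v(J) = (3 + J)/((2*J)) = (3 + J)*(1/(2*J)) = (3 + J)/(2*J))
c(P, g) = 2 + P + (3 + P*g)/(2*P*g) (c(P, g) = 2 + (P + (3 + P*g)/(2*((P*g)))) = 2 + (P + (1/(P*g))*(3 + P*g)/2) = 2 + (P + (3 + P*g)/(2*P*g)) = 2 + P + (3 + P*g)/(2*P*g))
c(-27, -6)*X(-39) = (5/2 - 27 + (3/2)/(-27*(-6)))*((¼)*(-39)) = (5/2 - 27 + (3/2)*(-1/27)*(-⅙))*(-39/4) = (5/2 - 27 + 1/108)*(-39/4) = -2645/108*(-39/4) = 34385/144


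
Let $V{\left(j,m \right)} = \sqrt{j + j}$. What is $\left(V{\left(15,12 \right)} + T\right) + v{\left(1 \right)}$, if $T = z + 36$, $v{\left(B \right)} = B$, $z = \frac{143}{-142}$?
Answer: $\frac{5111}{142} + \sqrt{30} \approx 41.47$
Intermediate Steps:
$z = - \frac{143}{142}$ ($z = 143 \left(- \frac{1}{142}\right) = - \frac{143}{142} \approx -1.007$)
$V{\left(j,m \right)} = \sqrt{2} \sqrt{j}$ ($V{\left(j,m \right)} = \sqrt{2 j} = \sqrt{2} \sqrt{j}$)
$T = \frac{4969}{142}$ ($T = - \frac{143}{142} + 36 = \frac{4969}{142} \approx 34.993$)
$\left(V{\left(15,12 \right)} + T\right) + v{\left(1 \right)} = \left(\sqrt{2} \sqrt{15} + \frac{4969}{142}\right) + 1 = \left(\sqrt{30} + \frac{4969}{142}\right) + 1 = \left(\frac{4969}{142} + \sqrt{30}\right) + 1 = \frac{5111}{142} + \sqrt{30}$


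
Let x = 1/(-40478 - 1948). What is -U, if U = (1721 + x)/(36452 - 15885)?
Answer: -73015145/872575542 ≈ -0.083678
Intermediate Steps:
x = -1/42426 (x = 1/(-42426) = -1/42426 ≈ -2.3570e-5)
U = 73015145/872575542 (U = (1721 - 1/42426)/(36452 - 15885) = (73015145/42426)/20567 = (73015145/42426)*(1/20567) = 73015145/872575542 ≈ 0.083678)
-U = -1*73015145/872575542 = -73015145/872575542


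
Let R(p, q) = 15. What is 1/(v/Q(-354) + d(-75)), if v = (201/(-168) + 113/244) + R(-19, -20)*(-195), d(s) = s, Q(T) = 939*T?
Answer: -6415248/481087135 ≈ -0.013335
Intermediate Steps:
v = -9994305/3416 (v = (201/(-168) + 113/244) + 15*(-195) = (201*(-1/168) + 113*(1/244)) - 2925 = (-67/56 + 113/244) - 2925 = -2505/3416 - 2925 = -9994305/3416 ≈ -2925.7)
1/(v/Q(-354) + d(-75)) = 1/(-9994305/(3416*(939*(-354))) - 75) = 1/(-9994305/3416/(-332406) - 75) = 1/(-9994305/3416*(-1/332406) - 75) = 1/(56465/6415248 - 75) = 1/(-481087135/6415248) = -6415248/481087135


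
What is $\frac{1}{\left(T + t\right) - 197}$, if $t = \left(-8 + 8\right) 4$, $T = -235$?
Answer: $- \frac{1}{432} \approx -0.0023148$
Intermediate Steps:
$t = 0$ ($t = 0 \cdot 4 = 0$)
$\frac{1}{\left(T + t\right) - 197} = \frac{1}{\left(-235 + 0\right) - 197} = \frac{1}{-235 - 197} = \frac{1}{-432} = - \frac{1}{432}$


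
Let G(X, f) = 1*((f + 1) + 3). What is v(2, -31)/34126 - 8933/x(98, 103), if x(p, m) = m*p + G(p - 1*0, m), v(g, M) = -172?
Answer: -153301065/174059663 ≈ -0.88074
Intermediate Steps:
G(X, f) = 4 + f (G(X, f) = 1*((1 + f) + 3) = 1*(4 + f) = 4 + f)
x(p, m) = 4 + m + m*p (x(p, m) = m*p + (4 + m) = 4 + m + m*p)
v(2, -31)/34126 - 8933/x(98, 103) = -172/34126 - 8933/(4 + 103 + 103*98) = -172*1/34126 - 8933/(4 + 103 + 10094) = -86/17063 - 8933/10201 = -153301065/174059663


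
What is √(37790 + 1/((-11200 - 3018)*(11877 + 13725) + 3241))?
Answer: √5007188770522209538755/364005995 ≈ 194.40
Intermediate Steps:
√(37790 + 1/((-11200 - 3018)*(11877 + 13725) + 3241)) = √(37790 + 1/(-14218*25602 + 3241)) = √(37790 + 1/(-364009236 + 3241)) = √(37790 + 1/(-364005995)) = √(37790 - 1/364005995) = √(13755786551049/364005995) = √5007188770522209538755/364005995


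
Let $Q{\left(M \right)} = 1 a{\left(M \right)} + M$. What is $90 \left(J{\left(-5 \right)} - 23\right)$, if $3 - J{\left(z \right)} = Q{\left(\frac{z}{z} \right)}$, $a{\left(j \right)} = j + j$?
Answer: $-2070$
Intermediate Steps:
$a{\left(j \right)} = 2 j$
$Q{\left(M \right)} = 3 M$ ($Q{\left(M \right)} = 1 \cdot 2 M + M = 2 M + M = 3 M$)
$J{\left(z \right)} = 0$ ($J{\left(z \right)} = 3 - 3 \frac{z}{z} = 3 - 3 \cdot 1 = 3 - 3 = 0$)
$90 \left(J{\left(-5 \right)} - 23\right) = 90 \left(0 - 23\right) = 90 \left(-23\right) = -2070$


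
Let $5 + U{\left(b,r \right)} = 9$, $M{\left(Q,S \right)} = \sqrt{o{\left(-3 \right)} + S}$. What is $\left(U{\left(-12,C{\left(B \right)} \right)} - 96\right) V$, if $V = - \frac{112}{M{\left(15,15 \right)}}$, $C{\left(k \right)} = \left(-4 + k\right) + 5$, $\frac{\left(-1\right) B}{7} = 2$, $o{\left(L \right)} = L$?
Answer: $\frac{5152 \sqrt{3}}{3} \approx 2974.5$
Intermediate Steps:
$B = -14$ ($B = \left(-7\right) 2 = -14$)
$M{\left(Q,S \right)} = \sqrt{-3 + S}$
$C{\left(k \right)} = 1 + k$
$U{\left(b,r \right)} = 4$ ($U{\left(b,r \right)} = -5 + 9 = 4$)
$V = - \frac{56 \sqrt{3}}{3}$ ($V = - \frac{112}{\sqrt{-3 + 15}} = - \frac{112}{\sqrt{12}} = - \frac{112}{2 \sqrt{3}} = - 112 \frac{\sqrt{3}}{6} = - \frac{56 \sqrt{3}}{3} \approx -32.332$)
$\left(U{\left(-12,C{\left(B \right)} \right)} - 96\right) V = \left(4 - 96\right) \left(- \frac{56 \sqrt{3}}{3}\right) = - 92 \left(- \frac{56 \sqrt{3}}{3}\right) = \frac{5152 \sqrt{3}}{3}$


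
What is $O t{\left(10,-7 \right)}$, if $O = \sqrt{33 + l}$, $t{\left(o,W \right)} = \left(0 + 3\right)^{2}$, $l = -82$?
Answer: $63 i \approx 63.0 i$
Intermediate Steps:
$t{\left(o,W \right)} = 9$ ($t{\left(o,W \right)} = 3^{2} = 9$)
$O = 7 i$ ($O = \sqrt{33 - 82} = \sqrt{-49} = 7 i \approx 7.0 i$)
$O t{\left(10,-7 \right)} = 7 i 9 = 63 i$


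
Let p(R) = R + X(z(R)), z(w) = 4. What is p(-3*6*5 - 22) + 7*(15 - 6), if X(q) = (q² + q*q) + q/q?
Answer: -16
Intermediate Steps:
X(q) = 1 + 2*q² (X(q) = (q² + q²) + 1 = 2*q² + 1 = 1 + 2*q²)
p(R) = 33 + R (p(R) = R + (1 + 2*4²) = R + (1 + 2*16) = R + (1 + 32) = R + 33 = 33 + R)
p(-3*6*5 - 22) + 7*(15 - 6) = (33 + (-3*6*5 - 22)) + 7*(15 - 6) = (33 + (-18*5 - 22)) + 7*9 = (33 + (-90 - 22)) + 63 = (33 - 112) + 63 = -79 + 63 = -16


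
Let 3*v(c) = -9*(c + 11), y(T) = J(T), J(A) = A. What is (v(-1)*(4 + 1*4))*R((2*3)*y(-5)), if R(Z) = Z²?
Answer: -216000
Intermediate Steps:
y(T) = T
v(c) = -33 - 3*c (v(c) = (-9*(c + 11))/3 = (-9*(11 + c))/3 = (-99 - 9*c)/3 = -33 - 3*c)
(v(-1)*(4 + 1*4))*R((2*3)*y(-5)) = ((-33 - 3*(-1))*(4 + 1*4))*((2*3)*(-5))² = ((-33 + 3)*(4 + 4))*(6*(-5))² = -30*8*(-30)² = -240*900 = -216000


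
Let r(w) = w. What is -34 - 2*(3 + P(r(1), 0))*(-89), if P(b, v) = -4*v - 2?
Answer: 144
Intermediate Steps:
P(b, v) = -2 - 4*v
-34 - 2*(3 + P(r(1), 0))*(-89) = -34 - 2*(3 + (-2 - 4*0))*(-89) = -34 - 2*(3 + (-2 + 0))*(-89) = -34 - 2*(3 - 2)*(-89) = -34 - 2*1*(-89) = -34 - 2*(-89) = -34 + 178 = 144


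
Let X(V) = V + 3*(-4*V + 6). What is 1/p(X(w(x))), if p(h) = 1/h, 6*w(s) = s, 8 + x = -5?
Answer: 251/6 ≈ 41.833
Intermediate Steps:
x = -13 (x = -8 - 5 = -13)
w(s) = s/6
X(V) = 18 - 11*V (X(V) = V + 3*(6 - 4*V) = V + (18 - 12*V) = 18 - 11*V)
1/p(X(w(x))) = 1/(1/(18 - 11*(-13)/6)) = 1/(1/(18 - 11*(-13/6))) = 1/(1/(18 + 143/6)) = 1/(1/(251/6)) = 1/(6/251) = 251/6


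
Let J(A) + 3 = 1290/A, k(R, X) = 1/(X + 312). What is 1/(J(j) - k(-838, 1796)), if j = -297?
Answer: -208692/1532615 ≈ -0.13617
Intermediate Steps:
k(R, X) = 1/(312 + X)
J(A) = -3 + 1290/A
1/(J(j) - k(-838, 1796)) = 1/((-3 + 1290/(-297)) - 1/(312 + 1796)) = 1/((-3 + 1290*(-1/297)) - 1/2108) = 1/((-3 - 430/99) - 1*1/2108) = 1/(-727/99 - 1/2108) = 1/(-1532615/208692) = -208692/1532615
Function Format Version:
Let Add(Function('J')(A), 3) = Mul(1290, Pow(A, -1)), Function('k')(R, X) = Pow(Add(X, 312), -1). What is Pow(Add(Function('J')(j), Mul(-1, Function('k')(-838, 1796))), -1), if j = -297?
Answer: Rational(-208692, 1532615) ≈ -0.13617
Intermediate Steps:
Function('k')(R, X) = Pow(Add(312, X), -1)
Function('J')(A) = Add(-3, Mul(1290, Pow(A, -1)))
Pow(Add(Function('J')(j), Mul(-1, Function('k')(-838, 1796))), -1) = Pow(Add(Add(-3, Mul(1290, Pow(-297, -1))), Mul(-1, Pow(Add(312, 1796), -1))), -1) = Pow(Add(Add(-3, Mul(1290, Rational(-1, 297))), Mul(-1, Pow(2108, -1))), -1) = Pow(Add(Add(-3, Rational(-430, 99)), Mul(-1, Rational(1, 2108))), -1) = Pow(Add(Rational(-727, 99), Rational(-1, 2108)), -1) = Pow(Rational(-1532615, 208692), -1) = Rational(-208692, 1532615)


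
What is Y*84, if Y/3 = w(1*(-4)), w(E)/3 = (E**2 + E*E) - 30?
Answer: 1512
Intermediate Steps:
w(E) = -90 + 6*E**2 (w(E) = 3*((E**2 + E*E) - 30) = 3*((E**2 + E**2) - 30) = 3*(2*E**2 - 30) = 3*(-30 + 2*E**2) = -90 + 6*E**2)
Y = 18 (Y = 3*(-90 + 6*(1*(-4))**2) = 3*(-90 + 6*(-4)**2) = 3*(-90 + 6*16) = 3*(-90 + 96) = 3*6 = 18)
Y*84 = 18*84 = 1512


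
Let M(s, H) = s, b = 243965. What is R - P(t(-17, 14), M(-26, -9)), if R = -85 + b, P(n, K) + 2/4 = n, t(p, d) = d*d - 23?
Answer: 487415/2 ≈ 2.4371e+5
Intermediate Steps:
t(p, d) = -23 + d² (t(p, d) = d² - 23 = -23 + d²)
P(n, K) = -½ + n
R = 243880 (R = -85 + 243965 = 243880)
R - P(t(-17, 14), M(-26, -9)) = 243880 - (-½ + (-23 + 14²)) = 243880 - (-½ + (-23 + 196)) = 243880 - (-½ + 173) = 243880 - 1*345/2 = 243880 - 345/2 = 487415/2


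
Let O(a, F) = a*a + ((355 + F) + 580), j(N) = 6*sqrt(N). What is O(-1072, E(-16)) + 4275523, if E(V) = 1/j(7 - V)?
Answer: 5425642 + sqrt(23)/138 ≈ 5.4256e+6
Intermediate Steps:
E(V) = 1/(6*sqrt(7 - V))
O(a, F) = 935 + F + a**2 (O(a, F) = a**2 + (935 + F) = 935 + F + a**2)
O(-1072, E(-16)) + 4275523 = (935 + 1/(6*sqrt(7 - 1*(-16))) + (-1072)**2) + 4275523 = (935 + 1/(6*sqrt(7 + 16)) + 1149184) + 4275523 = (935 + 1/(6*sqrt(23)) + 1149184) + 4275523 = (935 + (sqrt(23)/23)/6 + 1149184) + 4275523 = (935 + sqrt(23)/138 + 1149184) + 4275523 = (1150119 + sqrt(23)/138) + 4275523 = 5425642 + sqrt(23)/138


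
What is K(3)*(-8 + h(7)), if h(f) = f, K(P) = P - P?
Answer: 0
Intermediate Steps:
K(P) = 0
K(3)*(-8 + h(7)) = 0*(-8 + 7) = 0*(-1) = 0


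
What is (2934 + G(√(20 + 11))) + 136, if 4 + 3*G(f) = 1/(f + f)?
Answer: 9206/3 + √31/186 ≈ 3068.7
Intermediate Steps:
G(f) = -4/3 + 1/(6*f) (G(f) = -4/3 + 1/(3*(f + f)) = -4/3 + 1/(3*((2*f))) = -4/3 + (1/(2*f))/3 = -4/3 + 1/(6*f))
(2934 + G(√(20 + 11))) + 136 = (2934 + (1 - 8*√(20 + 11))/(6*(√(20 + 11)))) + 136 = (2934 + (1 - 8*√31)/(6*(√31))) + 136 = (2934 + (√31/31)*(1 - 8*√31)/6) + 136 = (2934 + √31*(1 - 8*√31)/186) + 136 = 3070 + √31*(1 - 8*√31)/186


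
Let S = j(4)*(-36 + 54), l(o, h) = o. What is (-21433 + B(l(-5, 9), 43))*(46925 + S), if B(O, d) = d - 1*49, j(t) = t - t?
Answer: -1006025075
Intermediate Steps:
j(t) = 0
S = 0 (S = 0*(-36 + 54) = 0*18 = 0)
B(O, d) = -49 + d (B(O, d) = d - 49 = -49 + d)
(-21433 + B(l(-5, 9), 43))*(46925 + S) = (-21433 + (-49 + 43))*(46925 + 0) = (-21433 - 6)*46925 = -21439*46925 = -1006025075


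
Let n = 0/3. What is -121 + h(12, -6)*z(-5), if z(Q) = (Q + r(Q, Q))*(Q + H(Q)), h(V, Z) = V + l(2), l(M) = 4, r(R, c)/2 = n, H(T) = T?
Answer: 679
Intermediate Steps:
n = 0 (n = 0*(⅓) = 0)
r(R, c) = 0 (r(R, c) = 2*0 = 0)
h(V, Z) = 4 + V (h(V, Z) = V + 4 = 4 + V)
z(Q) = 2*Q² (z(Q) = (Q + 0)*(Q + Q) = Q*(2*Q) = 2*Q²)
-121 + h(12, -6)*z(-5) = -121 + (4 + 12)*(2*(-5)²) = -121 + 16*(2*25) = -121 + 16*50 = -121 + 800 = 679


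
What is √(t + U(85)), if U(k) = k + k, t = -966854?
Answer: 2*I*√241671 ≈ 983.2*I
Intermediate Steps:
U(k) = 2*k
√(t + U(85)) = √(-966854 + 2*85) = √(-966854 + 170) = √(-966684) = 2*I*√241671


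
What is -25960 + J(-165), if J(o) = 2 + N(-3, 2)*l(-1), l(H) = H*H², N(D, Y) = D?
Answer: -25955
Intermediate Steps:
l(H) = H³
J(o) = 5 (J(o) = 2 - 3*(-1)³ = 2 - 3*(-1) = 2 + 3 = 5)
-25960 + J(-165) = -25960 + 5 = -25955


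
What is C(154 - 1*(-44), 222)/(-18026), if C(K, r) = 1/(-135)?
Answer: 1/2433510 ≈ 4.1093e-7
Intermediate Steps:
C(K, r) = -1/135
C(154 - 1*(-44), 222)/(-18026) = -1/135/(-18026) = -1/135*(-1/18026) = 1/2433510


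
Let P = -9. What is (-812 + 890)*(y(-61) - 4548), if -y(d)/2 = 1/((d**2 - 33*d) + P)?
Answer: -2030909556/5725 ≈ -3.5474e+5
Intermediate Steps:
y(d) = -2/(-9 + d**2 - 33*d) (y(d) = -2/((d**2 - 33*d) - 9) = -2/(-9 + d**2 - 33*d))
(-812 + 890)*(y(-61) - 4548) = (-812 + 890)*(2/(9 - 1*(-61)**2 + 33*(-61)) - 4548) = 78*(2/(9 - 1*3721 - 2013) - 4548) = 78*(2/(9 - 3721 - 2013) - 4548) = 78*(2/(-5725) - 4548) = 78*(2*(-1/5725) - 4548) = 78*(-2/5725 - 4548) = 78*(-26037302/5725) = -2030909556/5725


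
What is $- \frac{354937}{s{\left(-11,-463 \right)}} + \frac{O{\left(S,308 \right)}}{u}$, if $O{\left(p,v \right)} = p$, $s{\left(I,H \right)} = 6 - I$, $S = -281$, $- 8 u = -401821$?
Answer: $- \frac{142621178493}{6830957} \approx -20879.0$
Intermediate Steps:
$u = \frac{401821}{8}$ ($u = \left(- \frac{1}{8}\right) \left(-401821\right) = \frac{401821}{8} \approx 50228.0$)
$- \frac{354937}{s{\left(-11,-463 \right)}} + \frac{O{\left(S,308 \right)}}{u} = - \frac{354937}{6 - -11} - \frac{281}{\frac{401821}{8}} = - \frac{354937}{6 + 11} - \frac{2248}{401821} = - \frac{354937}{17} - \frac{2248}{401821} = - \frac{142621178493}{6830957}$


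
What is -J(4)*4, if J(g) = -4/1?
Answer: 16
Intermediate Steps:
J(g) = -4 (J(g) = -4*1 = -4)
-J(4)*4 = -1*(-4)*4 = 4*4 = 16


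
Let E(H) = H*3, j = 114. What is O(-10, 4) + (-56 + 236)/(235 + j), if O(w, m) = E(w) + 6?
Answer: -8196/349 ≈ -23.484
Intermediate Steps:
E(H) = 3*H
O(w, m) = 6 + 3*w (O(w, m) = 3*w + 6 = 6 + 3*w)
O(-10, 4) + (-56 + 236)/(235 + j) = (6 + 3*(-10)) + (-56 + 236)/(235 + 114) = (6 - 30) + 180/349 = -24 + 180*(1/349) = -24 + 180/349 = -8196/349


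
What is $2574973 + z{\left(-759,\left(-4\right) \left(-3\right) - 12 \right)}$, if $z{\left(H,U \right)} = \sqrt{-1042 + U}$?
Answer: $2574973 + i \sqrt{1042} \approx 2.575 \cdot 10^{6} + 32.28 i$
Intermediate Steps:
$2574973 + z{\left(-759,\left(-4\right) \left(-3\right) - 12 \right)} = 2574973 + \sqrt{-1042 - 0} = 2574973 + \sqrt{-1042 + \left(12 - 12\right)} = 2574973 + \sqrt{-1042 + 0} = 2574973 + \sqrt{-1042} = 2574973 + i \sqrt{1042}$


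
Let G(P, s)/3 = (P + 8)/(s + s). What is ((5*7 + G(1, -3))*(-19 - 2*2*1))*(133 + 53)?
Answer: -130479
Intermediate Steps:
G(P, s) = 3*(8 + P)/(2*s) (G(P, s) = 3*((P + 8)/(s + s)) = 3*((8 + P)/((2*s))) = 3*((8 + P)*(1/(2*s))) = 3*((8 + P)/(2*s)) = 3*(8 + P)/(2*s))
((5*7 + G(1, -3))*(-19 - 2*2*1))*(133 + 53) = ((5*7 + (3/2)*(8 + 1)/(-3))*(-19 - 2*2*1))*(133 + 53) = ((35 + (3/2)*(-1/3)*9)*(-19 - 4*1))*186 = ((35 - 9/2)*(-19 - 4))*186 = ((61/2)*(-23))*186 = -1403/2*186 = -130479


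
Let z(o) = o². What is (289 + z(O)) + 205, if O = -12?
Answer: 638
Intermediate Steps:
(289 + z(O)) + 205 = (289 + (-12)²) + 205 = (289 + 144) + 205 = 433 + 205 = 638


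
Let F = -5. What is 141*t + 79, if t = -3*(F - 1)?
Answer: 2617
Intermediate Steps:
t = 18 (t = -3*(-5 - 1) = -3*(-6) = 18)
141*t + 79 = 141*18 + 79 = 2538 + 79 = 2617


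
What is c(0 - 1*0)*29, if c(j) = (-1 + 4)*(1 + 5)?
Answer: 522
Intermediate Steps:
c(j) = 18 (c(j) = 3*6 = 18)
c(0 - 1*0)*29 = 18*29 = 522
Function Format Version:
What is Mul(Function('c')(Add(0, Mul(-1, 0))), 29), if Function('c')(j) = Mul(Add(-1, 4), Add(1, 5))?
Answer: 522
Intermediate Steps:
Function('c')(j) = 18 (Function('c')(j) = Mul(3, 6) = 18)
Mul(Function('c')(Add(0, Mul(-1, 0))), 29) = Mul(18, 29) = 522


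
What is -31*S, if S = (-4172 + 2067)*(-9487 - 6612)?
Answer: -1050540245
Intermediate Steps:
S = 33888395 (S = -2105*(-16099) = 33888395)
-31*S = -31*33888395 = -1050540245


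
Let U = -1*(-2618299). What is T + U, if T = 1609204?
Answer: 4227503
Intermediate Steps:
U = 2618299
T + U = 1609204 + 2618299 = 4227503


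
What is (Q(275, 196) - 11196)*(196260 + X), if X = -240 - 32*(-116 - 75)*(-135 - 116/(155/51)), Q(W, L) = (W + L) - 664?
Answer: 1522357288788/155 ≈ 9.8217e+9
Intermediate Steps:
Q(W, L) = -664 + L + W (Q(W, L) = (L + W) - 664 = -664 + L + W)
X = -164089392/155 (X = -240 - (-6112)*(-135 - 116/(155*(1/51))) = -240 - (-6112)*(-135 - 116/155/51) = -240 - (-6112)*(-135 - 116*51/155) = -240 - (-6112)*(-135 - 5916/155) = -240 - (-6112)*(-26841)/155 = -240 - 32*5126631/155 = -240 - 164052192/155 = -164089392/155 ≈ -1.0586e+6)
(Q(275, 196) - 11196)*(196260 + X) = ((-664 + 196 + 275) - 11196)*(196260 - 164089392/155) = (-193 - 11196)*(-133669092/155) = -11389*(-133669092/155) = 1522357288788/155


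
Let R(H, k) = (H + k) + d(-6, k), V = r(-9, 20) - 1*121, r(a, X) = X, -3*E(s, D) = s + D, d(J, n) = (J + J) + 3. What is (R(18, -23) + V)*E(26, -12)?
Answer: 1610/3 ≈ 536.67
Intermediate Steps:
d(J, n) = 3 + 2*J (d(J, n) = 2*J + 3 = 3 + 2*J)
E(s, D) = -D/3 - s/3 (E(s, D) = -(s + D)/3 = -(D + s)/3 = -D/3 - s/3)
V = -101 (V = 20 - 1*121 = 20 - 121 = -101)
R(H, k) = -9 + H + k (R(H, k) = (H + k) + (3 + 2*(-6)) = (H + k) + (3 - 12) = (H + k) - 9 = -9 + H + k)
(R(18, -23) + V)*E(26, -12) = ((-9 + 18 - 23) - 101)*(-⅓*(-12) - ⅓*26) = (-14 - 101)*(4 - 26/3) = -115*(-14/3) = 1610/3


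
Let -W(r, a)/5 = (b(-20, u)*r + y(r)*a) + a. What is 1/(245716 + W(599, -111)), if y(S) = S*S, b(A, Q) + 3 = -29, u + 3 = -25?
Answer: 1/199476666 ≈ 5.0131e-9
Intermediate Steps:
u = -28 (u = -3 - 25 = -28)
b(A, Q) = -32 (b(A, Q) = -3 - 29 = -32)
y(S) = S**2
W(r, a) = -5*a + 160*r - 5*a*r**2 (W(r, a) = -5*((-32*r + r**2*a) + a) = -5*((-32*r + a*r**2) + a) = -5*(a - 32*r + a*r**2) = -5*a + 160*r - 5*a*r**2)
1/(245716 + W(599, -111)) = 1/(245716 + (-5*(-111) + 160*599 - 5*(-111)*599**2)) = 1/(245716 + (555 + 95840 - 5*(-111)*358801)) = 1/(245716 + (555 + 95840 + 199134555)) = 1/(245716 + 199230950) = 1/199476666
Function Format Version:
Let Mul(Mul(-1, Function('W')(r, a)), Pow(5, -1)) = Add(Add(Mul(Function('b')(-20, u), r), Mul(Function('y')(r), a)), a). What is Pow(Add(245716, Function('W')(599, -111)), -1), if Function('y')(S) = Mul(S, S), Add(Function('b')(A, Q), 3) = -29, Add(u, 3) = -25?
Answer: Rational(1, 199476666) ≈ 5.0131e-9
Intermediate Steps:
u = -28 (u = Add(-3, -25) = -28)
Function('b')(A, Q) = -32 (Function('b')(A, Q) = Add(-3, -29) = -32)
Function('y')(S) = Pow(S, 2)
Function('W')(r, a) = Add(Mul(-5, a), Mul(160, r), Mul(-5, a, Pow(r, 2))) (Function('W')(r, a) = Mul(-5, Add(Add(Mul(-32, r), Mul(Pow(r, 2), a)), a)) = Mul(-5, Add(Add(Mul(-32, r), Mul(a, Pow(r, 2))), a)) = Mul(-5, Add(a, Mul(-32, r), Mul(a, Pow(r, 2)))) = Add(Mul(-5, a), Mul(160, r), Mul(-5, a, Pow(r, 2))))
Pow(Add(245716, Function('W')(599, -111)), -1) = Pow(Add(245716, Add(Mul(-5, -111), Mul(160, 599), Mul(-5, -111, Pow(599, 2)))), -1) = Pow(Add(245716, Add(555, 95840, Mul(-5, -111, 358801))), -1) = Pow(Add(245716, Add(555, 95840, 199134555)), -1) = Pow(Add(245716, 199230950), -1) = Pow(199476666, -1) = Rational(1, 199476666)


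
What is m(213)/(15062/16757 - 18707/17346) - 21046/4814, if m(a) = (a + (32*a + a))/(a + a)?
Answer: -149917854253/1514024663 ≈ -99.019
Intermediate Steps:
m(a) = 17 (m(a) = (a + 33*a)/((2*a)) = (34*a)*(1/(2*a)) = 17)
m(213)/(15062/16757 - 18707/17346) - 21046/4814 = 17/(15062/16757 - 18707/17346) - 21046/4814 = 17/(15062*(1/16757) - 18707*1/17346) - 21046*1/4814 = 17/(15062/16757 - 18707/17346) - 10523/2407 = 17/(-52207747/290666922) - 10523/2407 = 17*(-290666922/52207747) - 10523/2407 = -4941337674/52207747 - 10523/2407 = -149917854253/1514024663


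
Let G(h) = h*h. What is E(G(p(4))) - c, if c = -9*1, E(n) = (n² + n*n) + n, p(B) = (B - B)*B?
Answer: 9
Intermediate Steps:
p(B) = 0 (p(B) = 0*B = 0)
G(h) = h²
E(n) = n + 2*n² (E(n) = (n² + n²) + n = 2*n² + n = n + 2*n²)
c = -9
E(G(p(4))) - c = 0²*(1 + 2*0²) - 1*(-9) = 0*(1 + 2*0) + 9 = 0*(1 + 0) + 9 = 0*1 + 9 = 0 + 9 = 9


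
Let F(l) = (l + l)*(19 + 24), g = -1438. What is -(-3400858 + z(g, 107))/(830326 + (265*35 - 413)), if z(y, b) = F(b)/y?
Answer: 143836559/35492716 ≈ 4.0526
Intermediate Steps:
F(l) = 86*l (F(l) = (2*l)*43 = 86*l)
z(y, b) = 86*b/y (z(y, b) = (86*b)/y = 86*b/y)
-(-3400858 + z(g, 107))/(830326 + (265*35 - 413)) = -(-3400858 + 86*107/(-1438))/(830326 + (265*35 - 413)) = -(-3400858 + 86*107*(-1/1438))/(830326 + (9275 - 413)) = -(-3400858 - 4601/719)/(830326 + 8862) = -(-2445221503)/(719*839188) = -1*(-143836559/35492716) = 143836559/35492716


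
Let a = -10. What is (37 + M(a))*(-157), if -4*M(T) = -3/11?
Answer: -256067/44 ≈ -5819.7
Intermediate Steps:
M(T) = 3/44 (M(T) = -(-3)/(4*11) = -¼*(-3/11) = 3/44)
(37 + M(a))*(-157) = (37 + 3/44)*(-157) = (1631/44)*(-157) = -256067/44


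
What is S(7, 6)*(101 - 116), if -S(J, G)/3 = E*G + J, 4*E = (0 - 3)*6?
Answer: -900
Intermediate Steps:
E = -9/2 (E = ((0 - 3)*6)/4 = (-3*6)/4 = (¼)*(-18) = -9/2 ≈ -4.5000)
S(J, G) = -3*J + 27*G/2 (S(J, G) = -3*(-9*G/2 + J) = -3*(J - 9*G/2) = -3*J + 27*G/2)
S(7, 6)*(101 - 116) = (-3*7 + (27/2)*6)*(101 - 116) = (-21 + 81)*(-15) = 60*(-15) = -900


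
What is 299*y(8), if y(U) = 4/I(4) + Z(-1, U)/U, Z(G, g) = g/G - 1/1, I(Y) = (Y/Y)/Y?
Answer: 35581/8 ≈ 4447.6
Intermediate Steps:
I(Y) = 1/Y
Z(G, g) = -1 + g/G (Z(G, g) = g/G - 1*1 = g/G - 1 = -1 + g/G)
y(U) = 16 + (-1 - U)/U (y(U) = 4/(1/4) + ((U - 1*(-1))/(-1))/U = 4/(1/4) + (-(U + 1))/U = 4*4 + (-(1 + U))/U = 16 + (-1 - U)/U)
299*y(8) = 299*(15 - 1/8) = 299*(119/8) = 35581/8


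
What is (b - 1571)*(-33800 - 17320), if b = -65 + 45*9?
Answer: 62928720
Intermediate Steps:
b = 340 (b = -65 + 405 = 340)
(b - 1571)*(-33800 - 17320) = (340 - 1571)*(-33800 - 17320) = -1231*(-51120) = 62928720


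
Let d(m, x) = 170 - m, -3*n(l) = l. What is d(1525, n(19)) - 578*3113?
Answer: -1800669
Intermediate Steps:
n(l) = -l/3
d(1525, n(19)) - 578*3113 = (170 - 1*1525) - 578*3113 = (170 - 1525) - 1799314 = -1355 - 1799314 = -1800669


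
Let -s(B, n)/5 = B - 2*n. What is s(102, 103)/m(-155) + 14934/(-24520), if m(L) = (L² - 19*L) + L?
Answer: -38770481/65750380 ≈ -0.58966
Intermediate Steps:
m(L) = L² - 18*L
s(B, n) = -5*B + 10*n (s(B, n) = -5*(B - 2*n) = -5*B + 10*n)
s(102, 103)/m(-155) + 14934/(-24520) = (-5*102 + 10*103)/((-155*(-18 - 155))) + 14934/(-24520) = (-510 + 1030)/((-155*(-173))) + 14934*(-1/24520) = 520/26815 - 7467/12260 = 520*(1/26815) - 7467/12260 = 104/5363 - 7467/12260 = -38770481/65750380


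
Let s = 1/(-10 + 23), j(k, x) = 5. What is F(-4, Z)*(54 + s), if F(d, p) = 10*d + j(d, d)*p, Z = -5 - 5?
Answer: -63270/13 ≈ -4866.9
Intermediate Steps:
Z = -10
s = 1/13 ≈ 0.076923
F(d, p) = 5*p + 10*d (F(d, p) = 10*d + 5*p = 5*p + 10*d)
F(-4, Z)*(54 + s) = (5*(-10) + 10*(-4))*(54 + 1/13) = (-50 - 40)*(703/13) = -90*703/13 = -63270/13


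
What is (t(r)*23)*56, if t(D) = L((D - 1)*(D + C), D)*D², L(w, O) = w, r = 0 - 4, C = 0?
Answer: 412160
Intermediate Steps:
r = -4
t(D) = D³*(-1 + D) (t(D) = ((D - 1)*(D + 0))*D² = ((-1 + D)*D)*D² = (D*(-1 + D))*D² = D³*(-1 + D))
(t(r)*23)*56 = (((-4)³*(-1 - 4))*23)*56 = (-64*(-5)*23)*56 = (320*23)*56 = 7360*56 = 412160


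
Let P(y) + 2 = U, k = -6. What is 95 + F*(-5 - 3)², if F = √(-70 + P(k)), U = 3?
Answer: 95 + 64*I*√69 ≈ 95.0 + 531.62*I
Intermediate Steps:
P(y) = 1 (P(y) = -2 + 3 = 1)
F = I*√69 (F = √(-70 + 1) = √(-69) = I*√69 ≈ 8.3066*I)
95 + F*(-5 - 3)² = 95 + (I*√69)*(-5 - 3)² = 95 + (I*√69)*(-8)² = 95 + (I*√69)*64 = 95 + 64*I*√69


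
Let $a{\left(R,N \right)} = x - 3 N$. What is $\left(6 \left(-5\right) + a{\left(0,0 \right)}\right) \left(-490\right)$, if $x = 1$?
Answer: $14210$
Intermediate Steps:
$a{\left(R,N \right)} = 1 - 3 N$
$\left(6 \left(-5\right) + a{\left(0,0 \right)}\right) \left(-490\right) = \left(6 \left(-5\right) + \left(1 - 0\right)\right) \left(-490\right) = \left(-30 + \left(1 + 0\right)\right) \left(-490\right) = \left(-30 + 1\right) \left(-490\right) = \left(-29\right) \left(-490\right) = 14210$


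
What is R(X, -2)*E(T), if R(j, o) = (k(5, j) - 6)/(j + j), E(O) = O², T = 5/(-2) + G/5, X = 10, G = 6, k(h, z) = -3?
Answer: -1521/2000 ≈ -0.76050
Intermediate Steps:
T = -13/10 (T = 5/(-2) + 6/5 = 5*(-½) + 6*(⅕) = -5/2 + 6/5 = -13/10 ≈ -1.3000)
R(j, o) = -9/(2*j) (R(j, o) = (-3 - 6)/(j + j) = -9*1/(2*j) = -9/(2*j))
R(X, -2)*E(T) = (-9/2/10)*(-13/10)² = -9/2*⅒*(169/100) = -9/20*169/100 = -1521/2000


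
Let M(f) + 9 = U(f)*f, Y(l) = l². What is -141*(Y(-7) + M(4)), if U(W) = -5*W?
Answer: 5640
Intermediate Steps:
M(f) = -9 - 5*f² (M(f) = -9 + (-5*f)*f = -9 - 5*f²)
-141*(Y(-7) + M(4)) = -141*((-7)² + (-9 - 5*4²)) = -141*(49 + (-9 - 5*16)) = -141*(49 + (-9 - 80)) = -141*(49 - 89) = -141*(-40) = 5640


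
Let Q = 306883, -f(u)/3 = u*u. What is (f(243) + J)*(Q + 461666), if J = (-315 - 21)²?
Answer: -49380041799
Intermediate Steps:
f(u) = -3*u² (f(u) = -3*u*u = -3*u²)
J = 112896 (J = (-336)² = 112896)
(f(243) + J)*(Q + 461666) = (-3*243² + 112896)*(306883 + 461666) = (-3*59049 + 112896)*768549 = (-177147 + 112896)*768549 = -64251*768549 = -49380041799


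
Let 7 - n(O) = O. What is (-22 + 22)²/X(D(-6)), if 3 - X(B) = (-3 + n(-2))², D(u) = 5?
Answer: 0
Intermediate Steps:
n(O) = 7 - O
X(B) = -33 (X(B) = 3 - (-3 + (7 - 1*(-2)))² = 3 - (-3 + (7 + 2))² = 3 - (-3 + 9)² = 3 - 1*6² = 3 - 1*36 = 3 - 36 = -33)
(-22 + 22)²/X(D(-6)) = (-22 + 22)²/(-33) = 0²*(-1/33) = 0*(-1/33) = 0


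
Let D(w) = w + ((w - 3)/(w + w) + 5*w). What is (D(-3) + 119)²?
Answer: 10404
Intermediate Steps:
D(w) = 6*w + (-3 + w)/(2*w) (D(w) = w + ((-3 + w)/((2*w)) + 5*w) = w + ((-3 + w)*(1/(2*w)) + 5*w) = w + ((-3 + w)/(2*w) + 5*w) = w + (5*w + (-3 + w)/(2*w)) = 6*w + (-3 + w)/(2*w))
(D(-3) + 119)² = ((½)*(-3 - 3*(1 + 12*(-3)))/(-3) + 119)² = ((½)*(-⅓)*(-3 - 3*(1 - 36)) + 119)² = ((½)*(-⅓)*(-3 - 3*(-35)) + 119)² = ((½)*(-⅓)*(-3 + 105) + 119)² = ((½)*(-⅓)*102 + 119)² = (-17 + 119)² = 102² = 10404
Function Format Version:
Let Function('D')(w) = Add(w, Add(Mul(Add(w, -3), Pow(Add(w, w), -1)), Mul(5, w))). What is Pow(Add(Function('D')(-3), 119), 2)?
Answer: 10404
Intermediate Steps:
Function('D')(w) = Add(Mul(6, w), Mul(Rational(1, 2), Pow(w, -1), Add(-3, w))) (Function('D')(w) = Add(w, Add(Mul(Add(-3, w), Pow(Mul(2, w), -1)), Mul(5, w))) = Add(w, Add(Mul(Add(-3, w), Mul(Rational(1, 2), Pow(w, -1))), Mul(5, w))) = Add(w, Add(Mul(Rational(1, 2), Pow(w, -1), Add(-3, w)), Mul(5, w))) = Add(w, Add(Mul(5, w), Mul(Rational(1, 2), Pow(w, -1), Add(-3, w)))) = Add(Mul(6, w), Mul(Rational(1, 2), Pow(w, -1), Add(-3, w))))
Pow(Add(Function('D')(-3), 119), 2) = Pow(Add(Mul(Rational(1, 2), Pow(-3, -1), Add(-3, Mul(-3, Add(1, Mul(12, -3))))), 119), 2) = Pow(Add(Mul(Rational(1, 2), Rational(-1, 3), Add(-3, Mul(-3, Add(1, -36)))), 119), 2) = Pow(Add(Mul(Rational(1, 2), Rational(-1, 3), Add(-3, Mul(-3, -35))), 119), 2) = Pow(Add(Mul(Rational(1, 2), Rational(-1, 3), Add(-3, 105)), 119), 2) = Pow(Add(Mul(Rational(1, 2), Rational(-1, 3), 102), 119), 2) = Pow(Add(-17, 119), 2) = Pow(102, 2) = 10404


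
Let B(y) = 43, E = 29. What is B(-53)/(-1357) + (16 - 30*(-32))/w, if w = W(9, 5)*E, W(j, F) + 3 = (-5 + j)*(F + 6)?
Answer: 1273305/1613473 ≈ 0.78917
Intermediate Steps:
W(j, F) = -3 + (-5 + j)*(6 + F) (W(j, F) = -3 + (-5 + j)*(F + 6) = -3 + (-5 + j)*(6 + F))
w = 1189 (w = (-33 - 5*5 + 6*9 + 5*9)*29 = (-33 - 25 + 54 + 45)*29 = 41*29 = 1189)
B(-53)/(-1357) + (16 - 30*(-32))/w = 43/(-1357) + (16 - 30*(-32))/1189 = 43*(-1/1357) + (16 + 960)*(1/1189) = -43/1357 + 976*(1/1189) = -43/1357 + 976/1189 = 1273305/1613473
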